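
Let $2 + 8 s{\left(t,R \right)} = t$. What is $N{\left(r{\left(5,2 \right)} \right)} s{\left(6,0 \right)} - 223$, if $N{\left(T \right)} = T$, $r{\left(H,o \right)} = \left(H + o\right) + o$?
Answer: $- \frac{437}{2} \approx -218.5$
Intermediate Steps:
$s{\left(t,R \right)} = - \frac{1}{4} + \frac{t}{8}$
$r{\left(H,o \right)} = H + 2 o$
$N{\left(r{\left(5,2 \right)} \right)} s{\left(6,0 \right)} - 223 = \left(5 + 2 \cdot 2\right) \left(- \frac{1}{4} + \frac{1}{8} \cdot 6\right) - 223 = \left(5 + 4\right) \left(- \frac{1}{4} + \frac{3}{4}\right) - 223 = 9 \cdot \frac{1}{2} - 223 = \frac{9}{2} - 223 = - \frac{437}{2}$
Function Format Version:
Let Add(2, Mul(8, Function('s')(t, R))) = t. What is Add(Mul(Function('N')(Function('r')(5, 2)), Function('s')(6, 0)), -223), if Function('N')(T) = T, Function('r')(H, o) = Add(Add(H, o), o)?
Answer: Rational(-437, 2) ≈ -218.50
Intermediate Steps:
Function('s')(t, R) = Add(Rational(-1, 4), Mul(Rational(1, 8), t))
Function('r')(H, o) = Add(H, Mul(2, o))
Add(Mul(Function('N')(Function('r')(5, 2)), Function('s')(6, 0)), -223) = Add(Mul(Add(5, Mul(2, 2)), Add(Rational(-1, 4), Mul(Rational(1, 8), 6))), -223) = Add(Mul(Add(5, 4), Add(Rational(-1, 4), Rational(3, 4))), -223) = Add(Mul(9, Rational(1, 2)), -223) = Add(Rational(9, 2), -223) = Rational(-437, 2)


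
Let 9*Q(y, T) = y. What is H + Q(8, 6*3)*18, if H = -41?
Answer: -25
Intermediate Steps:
Q(y, T) = y/9
H + Q(8, 6*3)*18 = -41 + ((⅑)*8)*18 = -41 + (8/9)*18 = -41 + 16 = -25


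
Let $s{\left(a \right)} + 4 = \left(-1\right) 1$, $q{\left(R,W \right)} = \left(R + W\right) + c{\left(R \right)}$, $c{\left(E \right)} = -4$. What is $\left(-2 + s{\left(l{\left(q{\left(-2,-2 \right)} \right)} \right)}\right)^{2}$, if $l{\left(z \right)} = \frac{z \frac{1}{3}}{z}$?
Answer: $49$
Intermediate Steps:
$q{\left(R,W \right)} = -4 + R + W$ ($q{\left(R,W \right)} = \left(R + W\right) - 4 = -4 + R + W$)
$l{\left(z \right)} = \frac{1}{3}$ ($l{\left(z \right)} = \frac{z \frac{1}{3}}{z} = \frac{\frac{1}{3} z}{z} = \frac{1}{3}$)
$s{\left(a \right)} = -5$ ($s{\left(a \right)} = -4 - 1 = -5$)
$\left(-2 + s{\left(l{\left(q{\left(-2,-2 \right)} \right)} \right)}\right)^{2} = \left(-2 - 5\right)^{2} = \left(-7\right)^{2} = 49$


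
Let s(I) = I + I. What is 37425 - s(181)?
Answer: 37063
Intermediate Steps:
s(I) = 2*I
37425 - s(181) = 37425 - 2*181 = 37425 - 1*362 = 37425 - 362 = 37063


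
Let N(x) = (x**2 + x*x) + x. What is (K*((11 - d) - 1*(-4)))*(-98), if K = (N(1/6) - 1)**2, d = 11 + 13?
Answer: 4802/9 ≈ 533.56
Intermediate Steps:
d = 24
N(x) = x + 2*x**2 (N(x) = (x**2 + x**2) + x = 2*x**2 + x = x + 2*x**2)
K = 49/81 (K = ((1/6)*(1 + 2*(1/6)) - 1)**2 = ((1*(1/6))*(1 + 2*(1*(1/6))) - 1)**2 = ((1 + 2*(1/6))/6 - 1)**2 = ((1 + 1/3)/6 - 1)**2 = ((1/6)*(4/3) - 1)**2 = (2/9 - 1)**2 = (-7/9)**2 = 49/81 ≈ 0.60494)
(K*((11 - d) - 1*(-4)))*(-98) = (49*((11 - 1*24) - 1*(-4))/81)*(-98) = (49*((11 - 24) + 4)/81)*(-98) = (49*(-13 + 4)/81)*(-98) = ((49/81)*(-9))*(-98) = -49/9*(-98) = 4802/9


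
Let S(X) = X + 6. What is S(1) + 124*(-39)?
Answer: -4829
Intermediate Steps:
S(X) = 6 + X
S(1) + 124*(-39) = (6 + 1) + 124*(-39) = 7 - 4836 = -4829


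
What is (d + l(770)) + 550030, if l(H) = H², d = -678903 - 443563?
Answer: 20464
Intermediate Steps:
d = -1122466
(d + l(770)) + 550030 = (-1122466 + 770²) + 550030 = (-1122466 + 592900) + 550030 = -529566 + 550030 = 20464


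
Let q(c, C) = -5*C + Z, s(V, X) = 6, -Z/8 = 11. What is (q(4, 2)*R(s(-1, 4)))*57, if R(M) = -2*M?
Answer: 67032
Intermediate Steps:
Z = -88 (Z = -8*11 = -88)
q(c, C) = -88 - 5*C (q(c, C) = -5*C - 88 = -88 - 5*C)
(q(4, 2)*R(s(-1, 4)))*57 = ((-88 - 5*2)*(-2*6))*57 = ((-88 - 10)*(-12))*57 = -98*(-12)*57 = 1176*57 = 67032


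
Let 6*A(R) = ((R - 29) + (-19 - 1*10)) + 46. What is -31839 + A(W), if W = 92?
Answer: -95477/3 ≈ -31826.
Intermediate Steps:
A(R) = -2 + R/6 (A(R) = (((R - 29) + (-19 - 1*10)) + 46)/6 = (((-29 + R) + (-19 - 10)) + 46)/6 = (((-29 + R) - 29) + 46)/6 = ((-58 + R) + 46)/6 = (-12 + R)/6 = -2 + R/6)
-31839 + A(W) = -31839 + (-2 + (1/6)*92) = -31839 + (-2 + 46/3) = -31839 + 40/3 = -95477/3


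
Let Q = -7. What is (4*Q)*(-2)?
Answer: 56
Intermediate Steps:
(4*Q)*(-2) = (4*(-7))*(-2) = -28*(-2) = 56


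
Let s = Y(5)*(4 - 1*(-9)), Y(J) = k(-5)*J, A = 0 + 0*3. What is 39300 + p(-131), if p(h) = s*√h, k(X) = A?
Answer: 39300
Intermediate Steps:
A = 0 (A = 0 + 0 = 0)
k(X) = 0
Y(J) = 0 (Y(J) = 0*J = 0)
s = 0 (s = 0*(4 - 1*(-9)) = 0*(4 + 9) = 0*13 = 0)
p(h) = 0 (p(h) = 0*√h = 0)
39300 + p(-131) = 39300 + 0 = 39300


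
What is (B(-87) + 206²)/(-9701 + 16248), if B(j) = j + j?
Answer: 42262/6547 ≈ 6.4552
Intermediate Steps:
B(j) = 2*j
(B(-87) + 206²)/(-9701 + 16248) = (2*(-87) + 206²)/(-9701 + 16248) = (-174 + 42436)/6547 = 42262*(1/6547) = 42262/6547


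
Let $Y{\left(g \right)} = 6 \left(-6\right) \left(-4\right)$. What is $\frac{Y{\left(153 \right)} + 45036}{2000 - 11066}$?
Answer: $- \frac{7530}{1511} \approx -4.9835$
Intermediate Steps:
$Y{\left(g \right)} = 144$ ($Y{\left(g \right)} = \left(-36\right) \left(-4\right) = 144$)
$\frac{Y{\left(153 \right)} + 45036}{2000 - 11066} = \frac{144 + 45036}{2000 - 11066} = \frac{45180}{-9066} = 45180 \left(- \frac{1}{9066}\right) = - \frac{7530}{1511}$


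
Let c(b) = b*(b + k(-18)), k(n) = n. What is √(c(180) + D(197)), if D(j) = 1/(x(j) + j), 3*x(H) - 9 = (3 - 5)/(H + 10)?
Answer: 3*√49977472550622/124198 ≈ 170.76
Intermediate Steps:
x(H) = 3 - 2/(3*(10 + H)) (x(H) = 3 + ((3 - 5)/(H + 10))/3 = 3 + (-2/(10 + H))/3 = 3 - 2/(3*(10 + H)))
D(j) = 1/(j + (88 + 9*j)/(3*(10 + j))) (D(j) = 1/((88 + 9*j)/(3*(10 + j)) + j) = 1/(j + (88 + 9*j)/(3*(10 + j))))
c(b) = b*(-18 + b) (c(b) = b*(b - 18) = b*(-18 + b))
√(c(180) + D(197)) = √(180*(-18 + 180) + 3*(10 + 197)/(88 + 3*197² + 39*197)) = √(180*162 + 3*207/(88 + 3*38809 + 7683)) = √(29160 + 3*207/(88 + 116427 + 7683)) = √(29160 + 3*207/124198) = √(29160 + 3*(1/124198)*207) = √(29160 + 621/124198) = √(3621614301/124198) = 3*√49977472550622/124198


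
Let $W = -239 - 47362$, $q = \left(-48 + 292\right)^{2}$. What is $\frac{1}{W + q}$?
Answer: $\frac{1}{11935} \approx 8.3787 \cdot 10^{-5}$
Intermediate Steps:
$q = 59536$ ($q = 244^{2} = 59536$)
$W = -47601$ ($W = -239 - 47362 = -47601$)
$\frac{1}{W + q} = \frac{1}{-47601 + 59536} = \frac{1}{11935}$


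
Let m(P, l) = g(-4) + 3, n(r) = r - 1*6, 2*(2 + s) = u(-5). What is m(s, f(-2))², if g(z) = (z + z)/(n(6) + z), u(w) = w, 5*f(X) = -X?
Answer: 25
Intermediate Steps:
f(X) = -X/5 (f(X) = (-X)/5 = -X/5)
s = -9/2 (s = -2 + (½)*(-5) = -2 - 5/2 = -9/2 ≈ -4.5000)
n(r) = -6 + r (n(r) = r - 6 = -6 + r)
g(z) = 2 (g(z) = (z + z)/((-6 + 6) + z) = (2*z)/(0 + z) = (2*z)/z = 2)
m(P, l) = 5 (m(P, l) = 2 + 3 = 5)
m(s, f(-2))² = 5² = 25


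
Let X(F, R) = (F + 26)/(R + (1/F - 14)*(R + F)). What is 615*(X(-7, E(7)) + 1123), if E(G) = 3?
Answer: 96026920/139 ≈ 6.9084e+5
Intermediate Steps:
X(F, R) = (26 + F)/(R + (-14 + 1/F)*(F + R))
615*(X(-7, E(7)) + 1123) = 615*(-1*(-7)*(26 - 7)/(-1*(-7) - 1*3 + 14*(-7)² + 13*(-7)*3) + 1123) = 615*(-1*(-7)*19/(7 - 3 + 14*49 - 273) + 1123) = 615*(-1*(-7)*19/(7 - 3 + 686 - 273) + 1123) = 615*(-1*(-7)*19/417 + 1123) = 615*(-1*(-7)*1/417*19 + 1123) = 615*(133/417 + 1123) = 615*(468424/417) = 96026920/139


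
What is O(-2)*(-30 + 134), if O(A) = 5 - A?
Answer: 728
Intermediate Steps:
O(-2)*(-30 + 134) = (5 - 1*(-2))*(-30 + 134) = (5 + 2)*104 = 7*104 = 728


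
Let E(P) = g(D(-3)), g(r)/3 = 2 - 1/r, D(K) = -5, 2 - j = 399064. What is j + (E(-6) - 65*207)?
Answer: -2062552/5 ≈ -4.1251e+5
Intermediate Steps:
j = -399062 (j = 2 - 1*399064 = 2 - 399064 = -399062)
g(r) = 6 - 3/r (g(r) = 3*(2 - 1/r) = 6 - 3/r)
E(P) = 33/5 (E(P) = 6 - 3/(-5) = 6 - 3*(-⅕) = 6 + ⅗ = 33/5)
j + (E(-6) - 65*207) = -399062 + (33/5 - 65*207) = -399062 + (33/5 - 13455) = -399062 - 67242/5 = -2062552/5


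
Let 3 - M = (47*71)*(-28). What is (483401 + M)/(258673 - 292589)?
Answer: -144210/8479 ≈ -17.008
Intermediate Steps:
M = 93439 (M = 3 - 47*71*(-28) = 3 - 3337*(-28) = 3 - 1*(-93436) = 3 + 93436 = 93439)
(483401 + M)/(258673 - 292589) = (483401 + 93439)/(258673 - 292589) = 576840/(-33916) = 576840*(-1/33916) = -144210/8479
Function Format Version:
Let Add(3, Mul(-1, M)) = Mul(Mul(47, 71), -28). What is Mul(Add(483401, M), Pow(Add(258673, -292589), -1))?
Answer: Rational(-144210, 8479) ≈ -17.008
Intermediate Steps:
M = 93439 (M = Add(3, Mul(-1, Mul(Mul(47, 71), -28))) = Add(3, Mul(-1, Mul(3337, -28))) = Add(3, Mul(-1, -93436)) = Add(3, 93436) = 93439)
Mul(Add(483401, M), Pow(Add(258673, -292589), -1)) = Mul(Add(483401, 93439), Pow(Add(258673, -292589), -1)) = Mul(576840, Pow(-33916, -1)) = Mul(576840, Rational(-1, 33916)) = Rational(-144210, 8479)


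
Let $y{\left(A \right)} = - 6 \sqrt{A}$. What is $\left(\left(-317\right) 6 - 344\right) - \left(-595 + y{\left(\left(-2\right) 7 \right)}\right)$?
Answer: $-1651 + 6 i \sqrt{14} \approx -1651.0 + 22.45 i$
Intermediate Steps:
$\left(\left(-317\right) 6 - 344\right) - \left(-595 + y{\left(\left(-2\right) 7 \right)}\right) = \left(\left(-317\right) 6 - 344\right) + \left(595 - - 6 \sqrt{\left(-2\right) 7}\right) = \left(-1902 - 344\right) + \left(595 - - 6 \sqrt{-14}\right) = -2246 + \left(595 - - 6 i \sqrt{14}\right) = -2246 + \left(595 + 6 i \sqrt{14}\right) = -1651 + 6 i \sqrt{14}$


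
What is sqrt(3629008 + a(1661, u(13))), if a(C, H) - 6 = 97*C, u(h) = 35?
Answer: sqrt(3790131) ≈ 1946.8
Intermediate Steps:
a(C, H) = 6 + 97*C
sqrt(3629008 + a(1661, u(13))) = sqrt(3629008 + (6 + 97*1661)) = sqrt(3629008 + (6 + 161117)) = sqrt(3629008 + 161123) = sqrt(3790131)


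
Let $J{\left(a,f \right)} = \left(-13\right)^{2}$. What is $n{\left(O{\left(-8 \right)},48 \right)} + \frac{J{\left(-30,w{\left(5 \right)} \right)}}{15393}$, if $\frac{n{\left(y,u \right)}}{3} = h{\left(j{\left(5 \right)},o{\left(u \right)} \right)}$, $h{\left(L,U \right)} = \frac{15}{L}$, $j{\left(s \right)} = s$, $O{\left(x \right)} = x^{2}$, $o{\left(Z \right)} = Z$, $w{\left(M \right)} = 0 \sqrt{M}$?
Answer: $\frac{138706}{15393} \approx 9.011$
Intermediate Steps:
$w{\left(M \right)} = 0$
$J{\left(a,f \right)} = 169$
$n{\left(y,u \right)} = 9$ ($n{\left(y,u \right)} = 3 \cdot \frac{15}{5} = 3 \cdot 15 \cdot \frac{1}{5} = 3 \cdot 3 = 9$)
$n{\left(O{\left(-8 \right)},48 \right)} + \frac{J{\left(-30,w{\left(5 \right)} \right)}}{15393} = 9 + \frac{169}{15393} = \frac{138706}{15393}$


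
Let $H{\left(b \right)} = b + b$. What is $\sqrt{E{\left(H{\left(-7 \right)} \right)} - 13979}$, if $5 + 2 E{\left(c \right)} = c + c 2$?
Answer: $\frac{i \sqrt{56010}}{2} \approx 118.33 i$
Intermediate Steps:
$H{\left(b \right)} = 2 b$
$E{\left(c \right)} = - \frac{5}{2} + \frac{3 c}{2}$ ($E{\left(c \right)} = - \frac{5}{2} + \frac{c + c 2}{2} = - \frac{5}{2} + \frac{c + 2 c}{2} = - \frac{5}{2} + \frac{3 c}{2}$)
$\sqrt{E{\left(H{\left(-7 \right)} \right)} - 13979} = \sqrt{\left(- \frac{5}{2} + \frac{3 \cdot 2 \left(-7\right)}{2}\right) - 13979} = \sqrt{\left(- \frac{5}{2} + \frac{3}{2} \left(-14\right)\right) - 13979} = \sqrt{\left(- \frac{5}{2} - 21\right) - 13979} = \sqrt{- \frac{47}{2} - 13979} = \sqrt{- \frac{28005}{2}} = \frac{i \sqrt{56010}}{2}$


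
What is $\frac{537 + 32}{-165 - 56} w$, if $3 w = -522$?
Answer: $\frac{99006}{221} \approx 447.99$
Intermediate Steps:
$w = -174$ ($w = \frac{1}{3} \left(-522\right) = -174$)
$\frac{537 + 32}{-165 - 56} w = \frac{537 + 32}{-165 - 56} \left(-174\right) = \frac{569}{-221} \left(-174\right) = 569 \left(- \frac{1}{221}\right) \left(-174\right) = \left(- \frac{569}{221}\right) \left(-174\right) = \frac{99006}{221}$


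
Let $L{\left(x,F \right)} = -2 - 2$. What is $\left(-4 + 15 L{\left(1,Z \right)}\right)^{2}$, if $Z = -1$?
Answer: $4096$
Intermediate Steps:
$L{\left(x,F \right)} = -4$ ($L{\left(x,F \right)} = -2 - 2 = -4$)
$\left(-4 + 15 L{\left(1,Z \right)}\right)^{2} = \left(-4 + 15 \left(-4\right)\right)^{2} = \left(-4 - 60\right)^{2} = \left(-64\right)^{2} = 4096$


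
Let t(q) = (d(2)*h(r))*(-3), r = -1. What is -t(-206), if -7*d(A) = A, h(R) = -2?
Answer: 12/7 ≈ 1.7143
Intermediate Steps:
d(A) = -A/7
t(q) = -12/7 (t(q) = (-1/7*2*(-2))*(-3) = -2/7*(-2)*(-3) = (4/7)*(-3) = -12/7)
-t(-206) = -1*(-12/7) = 12/7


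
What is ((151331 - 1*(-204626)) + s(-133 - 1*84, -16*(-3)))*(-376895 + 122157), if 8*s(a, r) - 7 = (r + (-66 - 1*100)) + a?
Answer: -90665330008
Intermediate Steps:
s(a, r) = -159/8 + a/8 + r/8 (s(a, r) = 7/8 + ((r + (-66 - 1*100)) + a)/8 = 7/8 + ((r + (-66 - 100)) + a)/8 = 7/8 + ((r - 166) + a)/8 = 7/8 + ((-166 + r) + a)/8 = 7/8 + (-166 + a + r)/8 = 7/8 + (-83/4 + a/8 + r/8) = -159/8 + a/8 + r/8)
((151331 - 1*(-204626)) + s(-133 - 1*84, -16*(-3)))*(-376895 + 122157) = ((151331 - 1*(-204626)) + (-159/8 + (-133 - 1*84)/8 + (-16*(-3))/8))*(-376895 + 122157) = ((151331 + 204626) + (-159/8 + (-133 - 84)/8 + (⅛)*48))*(-254738) = (355957 + (-159/8 + (⅛)*(-217) + 6))*(-254738) = (355957 + (-159/8 - 217/8 + 6))*(-254738) = (355957 - 41)*(-254738) = 355916*(-254738) = -90665330008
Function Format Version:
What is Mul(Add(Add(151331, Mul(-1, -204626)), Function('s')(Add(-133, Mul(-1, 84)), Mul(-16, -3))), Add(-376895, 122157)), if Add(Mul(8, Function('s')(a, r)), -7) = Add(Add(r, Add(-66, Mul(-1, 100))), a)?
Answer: -90665330008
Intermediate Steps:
Function('s')(a, r) = Add(Rational(-159, 8), Mul(Rational(1, 8), a), Mul(Rational(1, 8), r)) (Function('s')(a, r) = Add(Rational(7, 8), Mul(Rational(1, 8), Add(Add(r, Add(-66, Mul(-1, 100))), a))) = Add(Rational(7, 8), Mul(Rational(1, 8), Add(Add(r, Add(-66, -100)), a))) = Add(Rational(7, 8), Mul(Rational(1, 8), Add(Add(r, -166), a))) = Add(Rational(7, 8), Mul(Rational(1, 8), Add(Add(-166, r), a))) = Add(Rational(7, 8), Mul(Rational(1, 8), Add(-166, a, r))) = Add(Rational(7, 8), Add(Rational(-83, 4), Mul(Rational(1, 8), a), Mul(Rational(1, 8), r))) = Add(Rational(-159, 8), Mul(Rational(1, 8), a), Mul(Rational(1, 8), r)))
Mul(Add(Add(151331, Mul(-1, -204626)), Function('s')(Add(-133, Mul(-1, 84)), Mul(-16, -3))), Add(-376895, 122157)) = Mul(Add(Add(151331, Mul(-1, -204626)), Add(Rational(-159, 8), Mul(Rational(1, 8), Add(-133, Mul(-1, 84))), Mul(Rational(1, 8), Mul(-16, -3)))), Add(-376895, 122157)) = Mul(Add(Add(151331, 204626), Add(Rational(-159, 8), Mul(Rational(1, 8), Add(-133, -84)), Mul(Rational(1, 8), 48))), -254738) = Mul(Add(355957, Add(Rational(-159, 8), Mul(Rational(1, 8), -217), 6)), -254738) = Mul(Add(355957, Add(Rational(-159, 8), Rational(-217, 8), 6)), -254738) = Mul(Add(355957, -41), -254738) = Mul(355916, -254738) = -90665330008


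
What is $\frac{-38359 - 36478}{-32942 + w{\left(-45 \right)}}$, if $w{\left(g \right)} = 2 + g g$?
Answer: $\frac{74837}{30915} \approx 2.4207$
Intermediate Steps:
$w{\left(g \right)} = 2 + g^{2}$
$\frac{-38359 - 36478}{-32942 + w{\left(-45 \right)}} = \frac{-38359 - 36478}{-32942 + \left(2 + \left(-45\right)^{2}\right)} = - \frac{74837}{-32942 + \left(2 + 2025\right)} = - \frac{74837}{-32942 + 2027} = - \frac{74837}{-30915} = \left(-74837\right) \left(- \frac{1}{30915}\right) = \frac{74837}{30915}$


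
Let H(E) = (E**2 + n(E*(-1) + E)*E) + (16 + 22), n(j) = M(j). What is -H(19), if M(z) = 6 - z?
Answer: -513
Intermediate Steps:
n(j) = 6 - j
H(E) = 38 + E**2 + 6*E (H(E) = (E**2 + (6 - (E*(-1) + E))*E) + (16 + 22) = (E**2 + (6 - (-E + E))*E) + 38 = (E**2 + (6 - 1*0)*E) + 38 = (E**2 + (6 + 0)*E) + 38 = (E**2 + 6*E) + 38 = 38 + E**2 + 6*E)
-H(19) = -(38 + 19**2 + 6*19) = -(38 + 361 + 114) = -1*513 = -513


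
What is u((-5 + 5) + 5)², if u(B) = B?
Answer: 25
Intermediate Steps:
u((-5 + 5) + 5)² = ((-5 + 5) + 5)² = (0 + 5)² = 5² = 25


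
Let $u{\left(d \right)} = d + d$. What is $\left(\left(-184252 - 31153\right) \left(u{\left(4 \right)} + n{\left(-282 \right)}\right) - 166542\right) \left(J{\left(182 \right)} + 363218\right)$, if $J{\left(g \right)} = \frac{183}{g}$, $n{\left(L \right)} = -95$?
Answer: $\frac{1227829930567287}{182} \approx 6.7463 \cdot 10^{12}$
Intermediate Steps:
$u{\left(d \right)} = 2 d$
$\left(\left(-184252 - 31153\right) \left(u{\left(4 \right)} + n{\left(-282 \right)}\right) - 166542\right) \left(J{\left(182 \right)} + 363218\right) = \left(\left(-184252 - 31153\right) \left(2 \cdot 4 - 95\right) - 166542\right) \left(\frac{183}{182} + 363218\right) = \left(- 215405 \left(8 - 95\right) - 166542\right) \left(183 \cdot \frac{1}{182} + 363218\right) = \left(\left(-215405\right) \left(-87\right) - 166542\right) \left(\frac{183}{182} + 363218\right) = \left(18740235 - 166542\right) \frac{66105859}{182} = 18573693 \cdot \frac{66105859}{182} = \frac{1227829930567287}{182}$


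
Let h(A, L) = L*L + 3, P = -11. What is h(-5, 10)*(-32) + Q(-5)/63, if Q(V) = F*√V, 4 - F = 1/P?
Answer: -3296 + 5*I*√5/77 ≈ -3296.0 + 0.1452*I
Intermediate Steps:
F = 45/11 (F = 4 - 1/(-11) = 4 - 1*(-1/11) = 4 + 1/11 = 45/11 ≈ 4.0909)
h(A, L) = 3 + L² (h(A, L) = L² + 3 = 3 + L²)
Q(V) = 45*√V/11
h(-5, 10)*(-32) + Q(-5)/63 = (3 + 10²)*(-32) + (45*√(-5)/11)/63 = (3 + 100)*(-32) + (45*(I*√5)/11)*(1/63) = 103*(-32) + (45*I*√5/11)*(1/63) = -3296 + 5*I*√5/77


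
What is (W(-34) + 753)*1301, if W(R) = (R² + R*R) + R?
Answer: 3943331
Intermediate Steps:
W(R) = R + 2*R² (W(R) = (R² + R²) + R = 2*R² + R = R + 2*R²)
(W(-34) + 753)*1301 = (-34*(1 + 2*(-34)) + 753)*1301 = (-34*(1 - 68) + 753)*1301 = (-34*(-67) + 753)*1301 = (2278 + 753)*1301 = 3031*1301 = 3943331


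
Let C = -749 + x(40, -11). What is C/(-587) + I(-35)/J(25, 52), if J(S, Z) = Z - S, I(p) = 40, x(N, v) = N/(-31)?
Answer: 1355873/491319 ≈ 2.7597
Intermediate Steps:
x(N, v) = -N/31 (x(N, v) = N*(-1/31) = -N/31)
C = -23259/31 (C = -749 - 1/31*40 = -749 - 40/31 = -23259/31 ≈ -750.29)
C/(-587) + I(-35)/J(25, 52) = -23259/31/(-587) + 40/(52 - 1*25) = -23259/31*(-1/587) + 40/(52 - 25) = 23259/18197 + 40/27 = 1355873/491319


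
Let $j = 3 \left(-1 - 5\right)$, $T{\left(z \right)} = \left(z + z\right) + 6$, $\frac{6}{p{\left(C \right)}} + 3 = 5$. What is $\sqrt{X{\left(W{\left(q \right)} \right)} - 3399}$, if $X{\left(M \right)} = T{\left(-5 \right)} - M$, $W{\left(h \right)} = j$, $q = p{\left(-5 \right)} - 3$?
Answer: $i \sqrt{3385} \approx 58.181 i$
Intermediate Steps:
$p{\left(C \right)} = 3$ ($p{\left(C \right)} = \frac{6}{-3 + 5} = \frac{6}{2} = 6 \cdot \frac{1}{2} = 3$)
$T{\left(z \right)} = 6 + 2 z$ ($T{\left(z \right)} = 2 z + 6 = 6 + 2 z$)
$q = 0$ ($q = 3 - 3 = 0$)
$j = -18$ ($j = 3 \left(-6\right) = -18$)
$W{\left(h \right)} = -18$
$X{\left(M \right)} = -4 - M$ ($X{\left(M \right)} = \left(6 + 2 \left(-5\right)\right) - M = \left(6 - 10\right) - M = -4 - M$)
$\sqrt{X{\left(W{\left(q \right)} \right)} - 3399} = \sqrt{\left(-4 - -18\right) - 3399} = \sqrt{\left(-4 + 18\right) - 3399} = \sqrt{14 - 3399} = \sqrt{-3385} = i \sqrt{3385}$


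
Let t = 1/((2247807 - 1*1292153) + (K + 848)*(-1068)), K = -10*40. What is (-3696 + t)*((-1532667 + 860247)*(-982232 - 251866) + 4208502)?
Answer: -731788826352325800609/238595 ≈ -3.0671e+15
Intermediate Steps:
K = -400
t = 1/477190 (t = 1/((2247807 - 1*1292153) + (-400 + 848)*(-1068)) = 1/((2247807 - 1292153) + 448*(-1068)) = 1/(955654 - 478464) = 1/477190 ≈ 2.0956e-6)
(-3696 + t)*((-1532667 + 860247)*(-982232 - 251866) + 4208502) = (-3696 + 1/477190)*((-1532667 + 860247)*(-982232 - 251866) + 4208502) = -1763694239*(-672420*(-1234098) + 4208502)/477190 = -1763694239*(829832177160 + 4208502)/477190 = -1763694239/477190*829836385662 = -731788826352325800609/238595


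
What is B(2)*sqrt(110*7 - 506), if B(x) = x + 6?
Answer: 16*sqrt(66) ≈ 129.98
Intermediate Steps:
B(x) = 6 + x
B(2)*sqrt(110*7 - 506) = (6 + 2)*sqrt(110*7 - 506) = 8*sqrt(770 - 506) = 8*sqrt(264) = 8*(2*sqrt(66)) = 16*sqrt(66)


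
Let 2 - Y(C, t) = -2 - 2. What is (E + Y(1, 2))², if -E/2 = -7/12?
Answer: 1849/36 ≈ 51.361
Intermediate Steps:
Y(C, t) = 6 (Y(C, t) = 2 - (-2 - 2) = 2 - 1*(-4) = 2 + 4 = 6)
E = 7/6 (E = -(-14)/12 = -2*(-7/12) = 7/6 ≈ 1.1667)
(E + Y(1, 2))² = (7/6 + 6)² = (43/6)² = 1849/36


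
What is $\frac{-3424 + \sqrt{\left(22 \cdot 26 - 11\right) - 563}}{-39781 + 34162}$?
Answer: $\frac{3424}{5619} - \frac{i \sqrt{2}}{5619} \approx 0.60936 - 0.00025168 i$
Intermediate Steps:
$\frac{-3424 + \sqrt{\left(22 \cdot 26 - 11\right) - 563}}{-39781 + 34162} = \frac{-3424 + \sqrt{\left(572 - 11\right) - 563}}{-5619} = \left(-3424 + \sqrt{561 - 563}\right) \left(- \frac{1}{5619}\right) = \left(-3424 + \sqrt{-2}\right) \left(- \frac{1}{5619}\right) = \left(-3424 + i \sqrt{2}\right) \left(- \frac{1}{5619}\right) = \frac{3424}{5619} - \frac{i \sqrt{2}}{5619}$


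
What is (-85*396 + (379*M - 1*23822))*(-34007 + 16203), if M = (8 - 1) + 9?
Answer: 915446072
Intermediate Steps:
M = 16 (M = 7 + 9 = 16)
(-85*396 + (379*M - 1*23822))*(-34007 + 16203) = (-85*396 + (379*16 - 1*23822))*(-34007 + 16203) = (-33660 + (6064 - 23822))*(-17804) = (-33660 - 17758)*(-17804) = -51418*(-17804) = 915446072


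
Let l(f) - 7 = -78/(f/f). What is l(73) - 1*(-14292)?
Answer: 14221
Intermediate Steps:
l(f) = -71 (l(f) = 7 - 78/(f/f) = 7 - 78/1 = 7 - 78*1 = 7 - 78 = -71)
l(73) - 1*(-14292) = -71 - 1*(-14292) = -71 + 14292 = 14221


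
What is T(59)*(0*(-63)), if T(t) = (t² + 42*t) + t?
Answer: 0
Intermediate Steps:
T(t) = t² + 43*t
T(59)*(0*(-63)) = (59*(43 + 59))*(0*(-63)) = (59*102)*0 = 6018*0 = 0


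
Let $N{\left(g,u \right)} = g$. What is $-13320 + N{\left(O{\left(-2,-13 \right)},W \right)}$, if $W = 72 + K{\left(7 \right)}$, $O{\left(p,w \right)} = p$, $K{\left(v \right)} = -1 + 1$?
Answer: $-13322$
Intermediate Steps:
$K{\left(v \right)} = 0$
$W = 72$ ($W = 72 + 0 = 72$)
$-13320 + N{\left(O{\left(-2,-13 \right)},W \right)} = -13320 - 2 = -13322$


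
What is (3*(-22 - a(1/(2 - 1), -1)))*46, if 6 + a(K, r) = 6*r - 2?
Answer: -1104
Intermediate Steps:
a(K, r) = -8 + 6*r (a(K, r) = -6 + (6*r - 2) = -6 + (-2 + 6*r) = -8 + 6*r)
(3*(-22 - a(1/(2 - 1), -1)))*46 = (3*(-22 - (-8 + 6*(-1))))*46 = (3*(-22 - (-8 - 6)))*46 = (3*(-22 - 1*(-14)))*46 = (3*(-22 + 14))*46 = (3*(-8))*46 = -24*46 = -1104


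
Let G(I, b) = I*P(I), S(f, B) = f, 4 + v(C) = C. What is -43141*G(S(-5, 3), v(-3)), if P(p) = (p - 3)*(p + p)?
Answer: 17256400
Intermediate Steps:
v(C) = -4 + C
P(p) = 2*p*(-3 + p) (P(p) = (-3 + p)*(2*p) = 2*p*(-3 + p))
G(I, b) = 2*I²*(-3 + I) (G(I, b) = I*(2*I*(-3 + I)) = 2*I²*(-3 + I))
-43141*G(S(-5, 3), v(-3)) = -86282*(-5)²*(-3 - 5) = -86282*25*(-8) = -43141*(-400) = 17256400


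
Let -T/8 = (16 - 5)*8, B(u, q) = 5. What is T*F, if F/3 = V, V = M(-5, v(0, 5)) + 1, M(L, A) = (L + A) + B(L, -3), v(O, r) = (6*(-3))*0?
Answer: -2112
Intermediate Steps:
v(O, r) = 0 (v(O, r) = -18*0 = 0)
M(L, A) = 5 + A + L (M(L, A) = (L + A) + 5 = (A + L) + 5 = 5 + A + L)
V = 1 (V = (5 + 0 - 5) + 1 = 0 + 1 = 1)
T = -704 (T = -8*(16 - 5)*8 = -88*8 = -8*88 = -704)
F = 3 (F = 3*1 = 3)
T*F = -704*3 = -2112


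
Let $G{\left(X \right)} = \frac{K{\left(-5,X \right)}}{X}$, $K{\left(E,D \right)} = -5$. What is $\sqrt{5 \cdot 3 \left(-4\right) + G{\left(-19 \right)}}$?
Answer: $\frac{i \sqrt{21565}}{19} \approx 7.729 i$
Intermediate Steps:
$G{\left(X \right)} = - \frac{5}{X}$
$\sqrt{5 \cdot 3 \left(-4\right) + G{\left(-19 \right)}} = \sqrt{5 \cdot 3 \left(-4\right) - \frac{5}{-19}} = \sqrt{15 \left(-4\right) - - \frac{5}{19}} = \sqrt{-60 + \frac{5}{19}} = \sqrt{- \frac{1135}{19}} = \frac{i \sqrt{21565}}{19}$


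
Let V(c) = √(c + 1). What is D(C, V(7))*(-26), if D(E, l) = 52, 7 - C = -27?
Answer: -1352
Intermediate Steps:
C = 34 (C = 7 - 1*(-27) = 7 + 27 = 34)
V(c) = √(1 + c)
D(C, V(7))*(-26) = 52*(-26) = -1352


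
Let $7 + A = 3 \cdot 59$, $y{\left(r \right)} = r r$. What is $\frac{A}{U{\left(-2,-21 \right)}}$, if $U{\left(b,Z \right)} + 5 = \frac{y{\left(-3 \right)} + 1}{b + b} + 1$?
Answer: $- \frac{340}{13} \approx -26.154$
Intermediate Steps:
$y{\left(r \right)} = r^{2}$
$U{\left(b,Z \right)} = -4 + \frac{5}{b}$ ($U{\left(b,Z \right)} = -5 + \left(\frac{\left(-3\right)^{2} + 1}{b + b} + 1\right) = -5 + \left(\frac{9 + 1}{2 b} + 1\right) = -5 + \left(10 \frac{1}{2 b} + 1\right) = -5 + \left(\frac{5}{b} + 1\right) = -5 + \left(1 + \frac{5}{b}\right) = -4 + \frac{5}{b}$)
$A = 170$ ($A = -7 + 3 \cdot 59 = -7 + 177 = 170$)
$\frac{A}{U{\left(-2,-21 \right)}} = \frac{170}{-4 + \frac{5}{-2}} = \frac{170}{-4 + 5 \left(- \frac{1}{2}\right)} = \frac{170}{-4 - \frac{5}{2}} = \frac{170}{- \frac{13}{2}} = 170 \left(- \frac{2}{13}\right) = - \frac{340}{13}$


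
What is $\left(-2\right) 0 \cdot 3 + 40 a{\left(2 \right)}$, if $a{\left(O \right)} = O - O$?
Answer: $0$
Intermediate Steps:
$a{\left(O \right)} = 0$
$\left(-2\right) 0 \cdot 3 + 40 a{\left(2 \right)} = \left(-2\right) 0 \cdot 3 + 40 \cdot 0 = 0 \cdot 3 + 0 = 0 + 0 = 0$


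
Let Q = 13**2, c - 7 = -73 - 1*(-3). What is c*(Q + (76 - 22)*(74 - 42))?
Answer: -119511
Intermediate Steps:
c = -63 (c = 7 + (-73 - 1*(-3)) = 7 + (-73 + 3) = 7 - 70 = -63)
Q = 169
c*(Q + (76 - 22)*(74 - 42)) = -63*(169 + (76 - 22)*(74 - 42)) = -63*(169 + 54*32) = -63*(169 + 1728) = -63*1897 = -119511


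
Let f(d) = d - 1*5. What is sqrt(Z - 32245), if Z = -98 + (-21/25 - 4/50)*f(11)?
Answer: 3*I*sqrt(89857)/5 ≈ 179.86*I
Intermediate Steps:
f(d) = -5 + d (f(d) = d - 5 = -5 + d)
Z = -2588/25 (Z = -98 + (-21/25 - 4/50)*(-5 + 11) = -98 + (-21*1/25 - 4*1/50)*6 = -98 + (-21/25 - 2/25)*6 = -98 - 23/25*6 = -98 - 138/25 = -2588/25 ≈ -103.52)
sqrt(Z - 32245) = sqrt(-2588/25 - 32245) = sqrt(-808713/25) = 3*I*sqrt(89857)/5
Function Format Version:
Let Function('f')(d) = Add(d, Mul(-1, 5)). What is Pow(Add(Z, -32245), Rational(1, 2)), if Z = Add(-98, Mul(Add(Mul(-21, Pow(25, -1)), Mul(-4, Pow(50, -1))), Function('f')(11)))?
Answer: Mul(Rational(3, 5), I, Pow(89857, Rational(1, 2))) ≈ Mul(179.86, I)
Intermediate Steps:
Function('f')(d) = Add(-5, d) (Function('f')(d) = Add(d, -5) = Add(-5, d))
Z = Rational(-2588, 25) (Z = Add(-98, Mul(Add(Mul(-21, Pow(25, -1)), Mul(-4, Pow(50, -1))), Add(-5, 11))) = Add(-98, Mul(Add(Mul(-21, Rational(1, 25)), Mul(-4, Rational(1, 50))), 6)) = Add(-98, Mul(Add(Rational(-21, 25), Rational(-2, 25)), 6)) = Add(-98, Mul(Rational(-23, 25), 6)) = Add(-98, Rational(-138, 25)) = Rational(-2588, 25) ≈ -103.52)
Pow(Add(Z, -32245), Rational(1, 2)) = Pow(Add(Rational(-2588, 25), -32245), Rational(1, 2)) = Pow(Rational(-808713, 25), Rational(1, 2)) = Mul(Rational(3, 5), I, Pow(89857, Rational(1, 2)))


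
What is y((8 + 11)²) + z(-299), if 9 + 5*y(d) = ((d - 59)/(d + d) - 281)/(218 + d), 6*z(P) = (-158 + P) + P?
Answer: -133664431/1045095 ≈ -127.90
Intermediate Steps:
z(P) = -79/3 + P/3 (z(P) = ((-158 + P) + P)/6 = (-158 + 2*P)/6 = -79/3 + P/3)
y(d) = -9/5 + (-281 + (-59 + d)/(2*d))/(5*(218 + d)) (y(d) = -9/5 + (((d - 59)/(d + d) - 281)/(218 + d))/5 = -9/5 + (((-59 + d)/((2*d)) - 281)/(218 + d))/5 = -9/5 + (((-59 + d)*(1/(2*d)) - 281)/(218 + d))/5 = -9/5 + (((-59 + d)/(2*d) - 281)/(218 + d))/5 = -9/5 + ((-281 + (-59 + d)/(2*d))/(218 + d))/5 = -9/5 + (-281 + (-59 + d)/(2*d))/(5*(218 + d)))
y((8 + 11)²) + z(-299) = (-59 - 4485*(8 + 11)² - 18*(8 + 11)⁴)/(10*((8 + 11)²)*(218 + (8 + 11)²)) + (-79/3 + (⅓)*(-299)) = (-59 - 4485*19² - 18*(19²)²)/(10*(19²)*(218 + 19²)) + (-79/3 - 299/3) = (⅒)*(-59 - 4485*361 - 18*361²)/(361*(218 + 361)) - 126 = (⅒)*(1/361)*(-59 - 1619085 - 18*130321)/579 - 126 = (⅒)*(1/361)*(1/579)*(-59 - 1619085 - 2345778) - 126 = (⅒)*(1/361)*(1/579)*(-3964922) - 126 = -1982461/1045095 - 126 = -133664431/1045095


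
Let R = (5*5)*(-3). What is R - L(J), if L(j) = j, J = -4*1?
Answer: -71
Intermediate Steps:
J = -4
R = -75 (R = 25*(-3) = -75)
R - L(J) = -75 - 1*(-4) = -75 + 4 = -71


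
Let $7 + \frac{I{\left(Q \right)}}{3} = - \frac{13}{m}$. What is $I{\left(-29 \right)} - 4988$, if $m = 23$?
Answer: $- \frac{115246}{23} \approx -5010.7$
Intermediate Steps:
$I{\left(Q \right)} = - \frac{522}{23}$ ($I{\left(Q \right)} = -21 + 3 \left(- \frac{13}{23}\right) = -21 - \frac{39}{23} = - \frac{522}{23}$)
$I{\left(-29 \right)} - 4988 = - \frac{522}{23} - 4988 = - \frac{115246}{23}$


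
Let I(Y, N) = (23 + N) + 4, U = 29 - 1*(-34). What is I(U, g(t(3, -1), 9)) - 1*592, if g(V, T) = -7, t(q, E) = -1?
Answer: -572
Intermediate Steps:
U = 63 (U = 29 + 34 = 63)
I(Y, N) = 27 + N
I(U, g(t(3, -1), 9)) - 1*592 = (27 - 7) - 1*592 = 20 - 592 = -572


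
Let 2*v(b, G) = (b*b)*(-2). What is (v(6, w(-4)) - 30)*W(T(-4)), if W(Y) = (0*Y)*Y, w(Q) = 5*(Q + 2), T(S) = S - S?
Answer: 0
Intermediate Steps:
T(S) = 0
w(Q) = 10 + 5*Q (w(Q) = 5*(2 + Q) = 10 + 5*Q)
W(Y) = 0 (W(Y) = 0*Y = 0)
v(b, G) = -b**2 (v(b, G) = ((b*b)*(-2))/2 = (b**2*(-2))/2 = (-2*b**2)/2 = -b**2)
(v(6, w(-4)) - 30)*W(T(-4)) = (-1*6**2 - 30)*0 = (-1*36 - 30)*0 = (-36 - 30)*0 = -66*0 = 0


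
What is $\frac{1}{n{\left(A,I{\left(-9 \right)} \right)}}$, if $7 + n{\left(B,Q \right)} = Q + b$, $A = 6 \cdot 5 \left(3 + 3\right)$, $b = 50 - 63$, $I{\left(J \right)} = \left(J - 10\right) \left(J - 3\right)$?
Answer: $\frac{1}{208} \approx 0.0048077$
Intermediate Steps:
$I{\left(J \right)} = \left(-10 + J\right) \left(-3 + J\right)$
$b = -13$
$A = 180$ ($A = 6 \cdot 5 \cdot 6 = 6 \cdot 30 = 180$)
$n{\left(B,Q \right)} = -20 + Q$ ($n{\left(B,Q \right)} = -7 + \left(Q - 13\right) = -7 + \left(-13 + Q\right) = -20 + Q$)
$\frac{1}{n{\left(A,I{\left(-9 \right)} \right)}} = \frac{1}{-20 + \left(30 + \left(-9\right)^{2} - -117\right)} = \frac{1}{-20 + \left(30 + 81 + 117\right)} = \frac{1}{-20 + 228} = \frac{1}{208}$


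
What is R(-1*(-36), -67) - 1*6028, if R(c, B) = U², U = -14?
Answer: -5832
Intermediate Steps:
R(c, B) = 196 (R(c, B) = (-14)² = 196)
R(-1*(-36), -67) - 1*6028 = 196 - 1*6028 = 196 - 6028 = -5832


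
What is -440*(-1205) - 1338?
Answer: 528862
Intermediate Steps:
-440*(-1205) - 1338 = 530200 - 1338 = 528862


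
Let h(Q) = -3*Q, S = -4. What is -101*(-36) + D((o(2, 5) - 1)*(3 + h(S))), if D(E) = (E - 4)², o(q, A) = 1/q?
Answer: 15073/4 ≈ 3768.3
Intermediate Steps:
o(q, A) = 1/q
D(E) = (-4 + E)²
-101*(-36) + D((o(2, 5) - 1)*(3 + h(S))) = -101*(-36) + (-4 + (1/2 - 1)*(3 - 3*(-4)))² = 3636 + (-4 + (½ - 1)*(3 + 12))² = 3636 + (-4 - ½*15)² = 3636 + (-4 - 15/2)² = 3636 + (-23/2)² = 3636 + 529/4 = 15073/4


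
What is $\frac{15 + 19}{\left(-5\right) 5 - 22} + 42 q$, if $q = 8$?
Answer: $\frac{15758}{47} \approx 335.28$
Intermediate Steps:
$\frac{15 + 19}{\left(-5\right) 5 - 22} + 42 q = \frac{15 + 19}{\left(-5\right) 5 - 22} + 42 \cdot 8 = \frac{34}{-25 - 22} + 336 = \frac{34}{-47} + 336 = 34 \left(- \frac{1}{47}\right) + 336 = - \frac{34}{47} + 336 = \frac{15758}{47}$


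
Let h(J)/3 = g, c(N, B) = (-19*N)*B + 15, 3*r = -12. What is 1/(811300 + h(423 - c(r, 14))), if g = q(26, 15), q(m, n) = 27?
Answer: 1/811381 ≈ 1.2325e-6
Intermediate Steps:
r = -4 (r = (⅓)*(-12) = -4)
c(N, B) = 15 - 19*B*N (c(N, B) = -19*B*N + 15 = 15 - 19*B*N)
g = 27
h(J) = 81 (h(J) = 3*27 = 81)
1/(811300 + h(423 - c(r, 14))) = 1/(811300 + 81) = 1/811381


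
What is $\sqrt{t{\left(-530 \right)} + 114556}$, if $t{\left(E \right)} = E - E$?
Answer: $2 \sqrt{28639} \approx 338.46$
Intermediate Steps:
$t{\left(E \right)} = 0$
$\sqrt{t{\left(-530 \right)} + 114556} = \sqrt{0 + 114556} = \sqrt{114556} = 2 \sqrt{28639}$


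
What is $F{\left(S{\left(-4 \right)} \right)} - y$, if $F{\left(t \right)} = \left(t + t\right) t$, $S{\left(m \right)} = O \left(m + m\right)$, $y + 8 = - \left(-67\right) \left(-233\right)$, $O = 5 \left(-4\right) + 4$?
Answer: $48387$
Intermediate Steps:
$O = -16$ ($O = -20 + 4 = -16$)
$y = -15619$ ($y = -8 - \left(-67\right) \left(-233\right) = -8 - 15611 = -15619$)
$S{\left(m \right)} = - 32 m$ ($S{\left(m \right)} = - 16 \left(m + m\right) = - 16 \cdot 2 m = - 32 m$)
$F{\left(t \right)} = 2 t^{2}$ ($F{\left(t \right)} = 2 t t = 2 t^{2}$)
$F{\left(S{\left(-4 \right)} \right)} - y = 2 \left(\left(-32\right) \left(-4\right)\right)^{2} - -15619 = 2 \cdot 128^{2} + 15619 = 2 \cdot 16384 + 15619 = 32768 + 15619 = 48387$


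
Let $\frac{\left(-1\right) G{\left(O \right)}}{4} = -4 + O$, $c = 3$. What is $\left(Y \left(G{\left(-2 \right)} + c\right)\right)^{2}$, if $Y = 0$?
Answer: $0$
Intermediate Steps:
$G{\left(O \right)} = 16 - 4 O$ ($G{\left(O \right)} = - 4 \left(-4 + O\right) = 16 - 4 O$)
$\left(Y \left(G{\left(-2 \right)} + c\right)\right)^{2} = \left(0 \left(\left(16 - -8\right) + 3\right)\right)^{2} = \left(0 \left(\left(16 + 8\right) + 3\right)\right)^{2} = \left(0 \left(24 + 3\right)\right)^{2} = \left(0 \cdot 27\right)^{2} = 0^{2} = 0$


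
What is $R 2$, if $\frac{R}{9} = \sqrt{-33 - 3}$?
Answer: $108 i \approx 108.0 i$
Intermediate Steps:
$R = 54 i$ ($R = 9 \sqrt{-33 - 3} = 9 \sqrt{-36} = 9 \cdot 6 i = 54 i \approx 54.0 i$)
$R 2 = 54 i 2 = 108 i$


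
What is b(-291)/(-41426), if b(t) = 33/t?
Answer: 1/365302 ≈ 2.7375e-6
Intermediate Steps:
b(-291)/(-41426) = (33/(-291))/(-41426) = (33*(-1/291))*(-1/41426) = -11/97*(-1/41426) = 1/365302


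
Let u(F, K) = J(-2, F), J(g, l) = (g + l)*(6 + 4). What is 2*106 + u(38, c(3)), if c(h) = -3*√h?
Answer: 572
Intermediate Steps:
J(g, l) = 10*g + 10*l (J(g, l) = (g + l)*10 = 10*g + 10*l)
u(F, K) = -20 + 10*F (u(F, K) = 10*(-2) + 10*F = -20 + 10*F)
2*106 + u(38, c(3)) = 2*106 + (-20 + 10*38) = 212 + (-20 + 380) = 212 + 360 = 572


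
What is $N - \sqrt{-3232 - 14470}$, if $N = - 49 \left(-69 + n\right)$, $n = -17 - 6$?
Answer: $4508 - i \sqrt{17702} \approx 4508.0 - 133.05 i$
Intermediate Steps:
$n = -23$ ($n = -17 - 6 = -23$)
$N = 4508$ ($N = - 49 \left(-69 - 23\right) = \left(-49\right) \left(-92\right) = 4508$)
$N - \sqrt{-3232 - 14470} = 4508 - \sqrt{-3232 - 14470} = 4508 - \sqrt{-17702} = 4508 - i \sqrt{17702}$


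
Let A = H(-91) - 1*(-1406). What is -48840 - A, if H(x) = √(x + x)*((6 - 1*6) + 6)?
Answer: -50246 - 6*I*√182 ≈ -50246.0 - 80.944*I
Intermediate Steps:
H(x) = 6*√2*√x (H(x) = √(2*x)*((6 - 6) + 6) = (√2*√x)*(0 + 6) = (√2*√x)*6 = 6*√2*√x)
A = 1406 + 6*I*√182 (A = 6*√2*√(-91) - 1*(-1406) = 6*√2*(I*√91) + 1406 = 6*I*√182 + 1406 = 1406 + 6*I*√182 ≈ 1406.0 + 80.944*I)
-48840 - A = -48840 - (1406 + 6*I*√182) = -48840 + (-1406 - 6*I*√182) = -50246 - 6*I*√182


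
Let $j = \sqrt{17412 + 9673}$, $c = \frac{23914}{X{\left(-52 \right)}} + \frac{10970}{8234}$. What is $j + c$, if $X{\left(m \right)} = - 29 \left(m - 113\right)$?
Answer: $\frac{11336333}{1790895} + \sqrt{27085} \approx 170.91$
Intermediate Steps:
$X{\left(m \right)} = 3277 - 29 m$ ($X{\left(m \right)} = - 29 \left(-113 + m\right) = 3277 - 29 m$)
$c = \frac{11336333}{1790895}$ ($c = \frac{23914}{3277 - -1508} + \frac{10970}{8234} = \frac{23914}{3277 + 1508} + 10970 \cdot \frac{1}{8234} = \frac{23914}{4785} + \frac{5485}{4117} = 23914 \cdot \frac{1}{4785} + \frac{5485}{4117} = \frac{2174}{435} + \frac{5485}{4117} = \frac{11336333}{1790895} \approx 6.33$)
$j = \sqrt{27085} \approx 164.58$
$j + c = \sqrt{27085} + \frac{11336333}{1790895} = \frac{11336333}{1790895} + \sqrt{27085}$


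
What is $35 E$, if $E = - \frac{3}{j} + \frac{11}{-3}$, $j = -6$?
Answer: $- \frac{665}{6} \approx -110.83$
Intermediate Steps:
$E = - \frac{19}{6}$ ($E = - \frac{3}{-6} + \frac{11}{-3} = \left(-3\right) \left(- \frac{1}{6}\right) + 11 \left(- \frac{1}{3}\right) = \frac{1}{2} - \frac{11}{3} = - \frac{19}{6} \approx -3.1667$)
$35 E = 35 \left(- \frac{19}{6}\right) = - \frac{665}{6}$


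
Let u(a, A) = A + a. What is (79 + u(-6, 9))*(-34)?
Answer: -2788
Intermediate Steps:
(79 + u(-6, 9))*(-34) = (79 + (9 - 6))*(-34) = (79 + 3)*(-34) = 82*(-34) = -2788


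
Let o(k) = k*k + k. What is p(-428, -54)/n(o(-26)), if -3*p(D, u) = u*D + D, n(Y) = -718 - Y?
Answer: 5671/1026 ≈ 5.5273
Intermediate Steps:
o(k) = k + k² (o(k) = k² + k = k + k²)
p(D, u) = -D/3 - D*u/3 (p(D, u) = -(u*D + D)/3 = -(D*u + D)/3 = -(D + D*u)/3 = -D/3 - D*u/3)
p(-428, -54)/n(o(-26)) = (-⅓*(-428)*(1 - 54))/(-718 - (-26)*(1 - 26)) = (-⅓*(-428)*(-53))/(-718 - (-26)*(-25)) = -22684/(3*(-718 - 1*650)) = -22684/(3*(-718 - 650)) = -22684/3/(-1368) = -22684/3*(-1/1368) = 5671/1026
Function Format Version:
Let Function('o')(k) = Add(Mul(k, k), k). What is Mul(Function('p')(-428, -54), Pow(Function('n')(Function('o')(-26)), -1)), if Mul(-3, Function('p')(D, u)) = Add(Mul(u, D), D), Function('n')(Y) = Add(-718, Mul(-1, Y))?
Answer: Rational(5671, 1026) ≈ 5.5273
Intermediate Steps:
Function('o')(k) = Add(k, Pow(k, 2)) (Function('o')(k) = Add(Pow(k, 2), k) = Add(k, Pow(k, 2)))
Function('p')(D, u) = Add(Mul(Rational(-1, 3), D), Mul(Rational(-1, 3), D, u)) (Function('p')(D, u) = Mul(Rational(-1, 3), Add(Mul(u, D), D)) = Mul(Rational(-1, 3), Add(Mul(D, u), D)) = Mul(Rational(-1, 3), Add(D, Mul(D, u))) = Add(Mul(Rational(-1, 3), D), Mul(Rational(-1, 3), D, u)))
Mul(Function('p')(-428, -54), Pow(Function('n')(Function('o')(-26)), -1)) = Mul(Mul(Rational(-1, 3), -428, Add(1, -54)), Pow(Add(-718, Mul(-1, Mul(-26, Add(1, -26)))), -1)) = Mul(Mul(Rational(-1, 3), -428, -53), Pow(Add(-718, Mul(-1, Mul(-26, -25))), -1)) = Mul(Rational(-22684, 3), Pow(Add(-718, Mul(-1, 650)), -1)) = Mul(Rational(-22684, 3), Pow(Add(-718, -650), -1)) = Mul(Rational(-22684, 3), Pow(-1368, -1)) = Mul(Rational(-22684, 3), Rational(-1, 1368)) = Rational(5671, 1026)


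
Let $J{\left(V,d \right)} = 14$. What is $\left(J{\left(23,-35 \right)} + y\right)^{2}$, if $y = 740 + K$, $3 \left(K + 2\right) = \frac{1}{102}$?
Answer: $\frac{52951992769}{93636} \approx 5.6551 \cdot 10^{5}$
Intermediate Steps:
$K = - \frac{611}{306}$ ($K = -2 + \frac{1}{3 \cdot 102} = -2 + \frac{1}{3} \cdot \frac{1}{102} = -2 + \frac{1}{306} = - \frac{611}{306} \approx -1.9967$)
$y = \frac{225829}{306}$ ($y = 740 - \frac{611}{306} = \frac{225829}{306} \approx 738.0$)
$\left(J{\left(23,-35 \right)} + y\right)^{2} = \left(14 + \frac{225829}{306}\right)^{2} = \left(\frac{230113}{306}\right)^{2} = \frac{52951992769}{93636}$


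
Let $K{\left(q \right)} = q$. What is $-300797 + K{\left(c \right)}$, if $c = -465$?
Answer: $-301262$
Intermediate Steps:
$-300797 + K{\left(c \right)} = -300797 - 465 = -301262$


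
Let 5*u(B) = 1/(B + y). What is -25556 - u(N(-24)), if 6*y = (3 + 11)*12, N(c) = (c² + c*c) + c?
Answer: -147713681/5780 ≈ -25556.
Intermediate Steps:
N(c) = c + 2*c² (N(c) = (c² + c²) + c = 2*c² + c = c + 2*c²)
y = 28 (y = ((3 + 11)*12)/6 = (14*12)/6 = (⅙)*168 = 28)
u(B) = 1/(5*(28 + B)) (u(B) = 1/(5*(B + 28)) = 1/(5*(28 + B)))
-25556 - u(N(-24)) = -25556 - 1/(5*(28 - 24*(1 + 2*(-24)))) = -25556 - 1/(5*(28 - 24*(1 - 48))) = -25556 - 1/(5*(28 - 24*(-47))) = -25556 - 1/(5*(28 + 1128)) = -25556 - 1/(5*1156) = -25556 - 1*1/5780 = -25556 - 1/5780 = -147713681/5780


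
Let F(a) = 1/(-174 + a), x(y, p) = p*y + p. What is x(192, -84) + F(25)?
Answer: -2415589/149 ≈ -16212.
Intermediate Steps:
x(y, p) = p + p*y
x(192, -84) + F(25) = -84*(1 + 192) + 1/(-174 + 25) = -84*193 + 1/(-149) = -16212 - 1/149 = -2415589/149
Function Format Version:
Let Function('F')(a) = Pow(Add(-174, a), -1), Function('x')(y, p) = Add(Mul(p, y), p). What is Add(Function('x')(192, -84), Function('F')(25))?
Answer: Rational(-2415589, 149) ≈ -16212.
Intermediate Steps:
Function('x')(y, p) = Add(p, Mul(p, y))
Add(Function('x')(192, -84), Function('F')(25)) = Add(Mul(-84, Add(1, 192)), Pow(Add(-174, 25), -1)) = Add(Mul(-84, 193), Pow(-149, -1)) = Add(-16212, Rational(-1, 149)) = Rational(-2415589, 149)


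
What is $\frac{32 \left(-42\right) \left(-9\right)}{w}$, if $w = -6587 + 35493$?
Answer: $\frac{6048}{14453} \approx 0.41846$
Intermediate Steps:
$w = 28906$
$\frac{32 \left(-42\right) \left(-9\right)}{w} = \frac{32 \left(-42\right) \left(-9\right)}{28906} = \left(-1344\right) \left(-9\right) \frac{1}{28906} = 12096 \cdot \frac{1}{28906} = \frac{6048}{14453}$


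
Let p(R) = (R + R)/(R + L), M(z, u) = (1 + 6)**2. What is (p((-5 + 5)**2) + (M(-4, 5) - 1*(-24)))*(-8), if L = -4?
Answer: -584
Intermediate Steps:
M(z, u) = 49 (M(z, u) = 7**2 = 49)
p(R) = 2*R/(-4 + R) (p(R) = (R + R)/(R - 4) = (2*R)/(-4 + R) = 2*R/(-4 + R))
(p((-5 + 5)**2) + (M(-4, 5) - 1*(-24)))*(-8) = (2*(-5 + 5)**2/(-4 + (-5 + 5)**2) + (49 - 1*(-24)))*(-8) = (2*0**2/(-4 + 0**2) + (49 + 24))*(-8) = (2*0/(-4 + 0) + 73)*(-8) = (2*0/(-4) + 73)*(-8) = (2*0*(-1/4) + 73)*(-8) = (0 + 73)*(-8) = 73*(-8) = -584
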